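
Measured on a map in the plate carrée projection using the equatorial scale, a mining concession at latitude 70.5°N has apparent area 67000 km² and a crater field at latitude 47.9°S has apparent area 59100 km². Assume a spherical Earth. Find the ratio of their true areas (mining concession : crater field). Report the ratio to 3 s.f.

0.564

On the plate carrée, areal scale = h·k = 1 × sec φ, so true area = apparent × cos φ.
True area of mining concession: 67000 × cos(70.5°) = 67000 × 0.3338 = 22370 km².
True area of crater field: 59100 × cos(47.9°) = 59100 × 0.6704 = 39620 km².
Ratio = 22370 / 39620 ≈ 0.564.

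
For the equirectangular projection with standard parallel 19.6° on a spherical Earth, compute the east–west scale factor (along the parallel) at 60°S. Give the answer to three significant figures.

1.88

The equidistant cylindrical projection with φ₀ = 19.6° has h = 1 (meridians true) and k = cos φ₀ / cos φ along parallels.
k = cos 19.6° / cos 60° = 0.9421/0.5000 = 1.884.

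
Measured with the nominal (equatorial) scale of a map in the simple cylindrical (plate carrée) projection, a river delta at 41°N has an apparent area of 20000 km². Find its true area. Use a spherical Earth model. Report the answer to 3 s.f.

For the equirectangular projection with φ₀ = 0 (plate carrée), h = 1 along meridians and k = sec φ along parallels.
Areal scale = h·k = 1 × sec φ; at 41°, h = 1.000, k = 1.325, so h·k = 1.325.
True area = apparent / (areal scale) = 20000 / 1.325 ≈ 15100 km².

15100 km²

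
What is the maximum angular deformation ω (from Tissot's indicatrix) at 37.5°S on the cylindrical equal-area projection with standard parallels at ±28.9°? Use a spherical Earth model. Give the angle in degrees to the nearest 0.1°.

11.3°

Cylindrical equal-area (φ₀ = 28.9°): h = cos φ / cos 28.9° along meridians, k = cos 28.9° / cos φ along parallels; h·k = 1.
At 37.5°: h = 0.9062, k = 1.103; principal scales a = 1.103, b = 0.9062.
sin(ω/2) = (a − b)/(a + b) = 0.1973/2.010 = 0.09817, so ω = 2 arcsin(0.09817) ≈ 11.3°.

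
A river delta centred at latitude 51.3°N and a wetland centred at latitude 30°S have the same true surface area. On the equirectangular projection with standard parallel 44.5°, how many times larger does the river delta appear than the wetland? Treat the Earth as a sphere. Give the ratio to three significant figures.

In the equirectangular projection with standard parallel φ₀ = 44.5° (x = Rλ cos φ₀, y = Rφ), meridians are true-scale (h = 1) and the parallel scale is k = cos φ₀ / cos φ.
Areal scale at 51.3°: h·k = 1.000 × 1.141 = 1.141.
Areal scale at 30°: h·k = 1.000 × 0.8236 = 0.8236.
Ratio = 1.141/0.8236 ≈ 1.39.

1.39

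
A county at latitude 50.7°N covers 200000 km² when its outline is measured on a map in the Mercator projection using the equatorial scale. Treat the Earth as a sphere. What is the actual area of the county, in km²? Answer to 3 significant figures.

The Mercator projection is conformal; its linear scale factor is the same in every direction and equals sec φ = 1/cos φ.
Areal scale = k² = sec²φ = 1/cos²(50.7°) = 1/0.6334² = 2.493.
True area = apparent / (areal scale) = 200000 / 2.493 ≈ 80200 km².

80200 km²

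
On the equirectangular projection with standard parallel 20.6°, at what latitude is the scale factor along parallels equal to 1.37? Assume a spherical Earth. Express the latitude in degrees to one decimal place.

46.9°

The equidistant cylindrical projection with φ₀ = 20.6° has h = 1 (meridians true) and k = cos φ₀ / cos φ along parallels.
k = cos φ₀ / cos φ = 1.37  ⇒  cos φ = cos 20.6° / 1.37 = 0.6833.
φ = arccos(0.6833) ≈ 46.9°.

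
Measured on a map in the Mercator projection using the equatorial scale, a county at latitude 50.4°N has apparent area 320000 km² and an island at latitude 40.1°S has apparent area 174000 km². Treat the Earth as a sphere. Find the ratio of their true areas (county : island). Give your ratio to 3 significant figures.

1.28

On Mercator the areal scale is sec²φ, so true area = apparent × cos²φ.
True area of county: 320000 × cos²(50.4°) = 320000 × 0.4063 = 130000 km².
True area of island: 174000 × cos²(40.1°) = 174000 × 0.5851 = 101800 km².
Ratio = 130000 / 101800 ≈ 1.28.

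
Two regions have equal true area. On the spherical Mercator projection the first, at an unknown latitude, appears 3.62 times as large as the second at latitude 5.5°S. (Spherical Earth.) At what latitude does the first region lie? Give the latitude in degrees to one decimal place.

58.5°

For equal true areas on Mercator, apparent areas scale as sec²φ, so the ratio is cos²φ₂ / cos²φ₁.
cos²φ₂ / cos²φ₁ = 3.62  ⇒  cos φ₁ = cos 5.5° / √3.62 = 0.9954/1.903 = 0.5232.
φ₁ = arccos(0.5232) ≈ 58.5°.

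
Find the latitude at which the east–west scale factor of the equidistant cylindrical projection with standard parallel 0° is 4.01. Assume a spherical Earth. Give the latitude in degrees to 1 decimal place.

75.6°

Plate carrée: h = 1, k = sec φ along parallels.
sec φ = 4.01  ⇒  cos φ = 0.2494  ⇒  φ ≈ 75.6°.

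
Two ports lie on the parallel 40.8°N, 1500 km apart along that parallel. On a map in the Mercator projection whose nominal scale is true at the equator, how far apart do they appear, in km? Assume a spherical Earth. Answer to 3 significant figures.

Mercator is conformal, so the point scale is isotropic: h = k = sec φ = 1/cos φ.
Along the parallel, k = sec 40.8° = 1/0.7570 = 1.321.
Map distance = 1500 × 1.321 ≈ 1980 km.

1980 km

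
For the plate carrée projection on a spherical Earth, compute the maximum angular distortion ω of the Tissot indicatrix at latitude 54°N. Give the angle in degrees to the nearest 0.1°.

30.1°

In the plate carrée (x = Rλ, y = Rφ), meridians are true-scale (h = 1) and parallels are stretched by k = sec φ.
At 54°: h = 1.000, k = 1.701; principal scales a = 1.701, b = 1.000.
sin(ω/2) = (a − b)/(a + b) = 0.7013/2.701 = 0.2596, so ω = 2 arcsin(0.2596) ≈ 30.1°.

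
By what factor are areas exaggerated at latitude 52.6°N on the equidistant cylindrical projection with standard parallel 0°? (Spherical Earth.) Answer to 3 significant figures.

1.65

In the plate carrée (x = Rλ, y = Rφ), meridians are true-scale (h = 1) and parallels are stretched by k = sec φ.
Areal scale = h·k = 1 × sec φ; at 52.6°, h = 1.000, k = 1.646, so h·k = 1.646.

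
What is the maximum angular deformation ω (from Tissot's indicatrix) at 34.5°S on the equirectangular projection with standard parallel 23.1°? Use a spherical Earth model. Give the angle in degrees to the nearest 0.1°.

The equidistant cylindrical projection with φ₀ = 23.1° has h = 1 (meridians true) and k = cos φ₀ / cos φ along parallels.
At 34.5°: h = 1.000, k = 1.116; principal scales a = 1.116, b = 1.000.
sin(ω/2) = (a − b)/(a + b) = 0.1161/2.116 = 0.05487, so ω = 2 arcsin(0.05487) ≈ 6.3°.

6.3°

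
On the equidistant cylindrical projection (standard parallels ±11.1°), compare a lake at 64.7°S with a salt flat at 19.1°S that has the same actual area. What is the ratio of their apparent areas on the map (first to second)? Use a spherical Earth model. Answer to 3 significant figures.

With standard parallel φ₀ = 11.1°, the equirectangular projection gives x = Rλ cos φ₀, y = Rφ, so h = 1 and k = cos 11.1° / cos φ.
Areal scale at 64.7°: h·k = 1.000 × 2.296 = 2.296.
Areal scale at 19.1°: h·k = 1.000 × 1.038 = 1.038.
Ratio = 2.296/1.038 ≈ 2.21.

2.21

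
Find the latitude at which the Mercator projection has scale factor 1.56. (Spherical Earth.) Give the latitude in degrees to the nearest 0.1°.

50.1°

Mercator scale is k = sec φ = 1/cos φ.
1/cos φ = 1.56  ⇒  cos φ = 0.6410  ⇒  φ = arccos(0.6410) ≈ 50.1°.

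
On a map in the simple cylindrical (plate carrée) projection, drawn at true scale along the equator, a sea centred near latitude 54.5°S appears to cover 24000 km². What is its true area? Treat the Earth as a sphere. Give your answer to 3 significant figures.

Plate carrée maps x = Rλ, y = Rφ. The meridian scale is h = 1 and the parallel scale is k = 1/cos φ = sec φ.
Areal scale = h·k = 1 × sec φ; at 54.5°, h = 1.000, k = 1.722, so h·k = 1.722.
True area = apparent / (areal scale) = 24000 / 1.722 ≈ 13900 km².

13900 km²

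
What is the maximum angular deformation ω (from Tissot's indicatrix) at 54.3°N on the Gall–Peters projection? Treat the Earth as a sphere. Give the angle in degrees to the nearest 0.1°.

Gall–Peters is a cylindrical equal-area projection with standard parallels at ±45°. Cylindrical equal-area (φ₀ = 45°): h = cos φ / cos 45° along meridians, k = cos 45° / cos φ along parallels; h·k = 1.
At 54.3°: h = 0.8253, k = 1.212; principal scales a = 1.212, b = 0.8253.
sin(ω/2) = (a − b)/(a + b) = 0.3865/2.037 = 0.1897, so ω = 2 arcsin(0.1897) ≈ 21.9°.

21.9°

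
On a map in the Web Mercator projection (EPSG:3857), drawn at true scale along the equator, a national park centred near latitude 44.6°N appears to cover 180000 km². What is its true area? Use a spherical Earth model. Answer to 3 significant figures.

Mercator is conformal, so the point scale is isotropic: h = k = sec φ = 1/cos φ.
Areal scale = k² = sec²φ = 1/cos²(44.6°) = 1/0.7120² = 1.972.
True area = apparent / (areal scale) = 180000 / 1.972 ≈ 91300 km².

91300 km²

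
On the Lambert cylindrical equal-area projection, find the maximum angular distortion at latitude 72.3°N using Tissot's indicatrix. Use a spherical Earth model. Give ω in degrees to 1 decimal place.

The Lambert cylindrical equal-area projection is the cylindrical equal-area projection with its standard parallel at the equator (φ₀ = 0). A cylindrical equal-area projection with standard parallel φ₀ has meridian scale h = cos φ / cos φ₀ and parallel scale k = cos φ₀ / cos φ (so areas are preserved, h·k = 1).
At 72.3°: h = 0.3040, k = 3.289; principal scales a = 3.289, b = 0.3040.
sin(ω/2) = (a − b)/(a + b) = 2.985/3.593 = 0.8308, so ω = 2 arcsin(0.8308) ≈ 112.4°.

112.4°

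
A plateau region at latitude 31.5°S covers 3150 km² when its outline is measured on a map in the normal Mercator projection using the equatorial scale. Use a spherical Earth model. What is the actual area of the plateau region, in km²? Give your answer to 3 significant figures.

The Mercator projection is conformal; its linear scale factor is the same in every direction and equals sec φ = 1/cos φ.
Areal scale = k² = sec²φ = 1/cos²(31.5°) = 1/0.8526² = 1.376.
True area = apparent / (areal scale) = 3150 / 1.376 ≈ 2290 km².

2290 km²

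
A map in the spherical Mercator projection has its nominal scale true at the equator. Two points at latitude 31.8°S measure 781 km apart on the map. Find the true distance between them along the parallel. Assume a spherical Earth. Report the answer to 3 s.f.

664 km

For Mercator, h = k = sec φ (a conformal cylindrical projection has a single point scale, 1/cos φ).
Along the parallel at 31.8°, map distances are exaggerated by k = sec 31.8° = 1.177.
True distance = 781 / 1.177 = 781 × cos 31.8° ≈ 664 km.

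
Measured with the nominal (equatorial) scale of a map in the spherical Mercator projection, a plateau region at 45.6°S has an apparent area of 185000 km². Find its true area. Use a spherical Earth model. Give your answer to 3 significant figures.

90600 km²

The Mercator projection is conformal; its linear scale factor is the same in every direction and equals sec φ = 1/cos φ.
Areal scale = k² = sec²φ = 1/cos²(45.6°) = 1/0.6997² = 2.043.
True area = apparent / (areal scale) = 185000 / 2.043 ≈ 90600 km².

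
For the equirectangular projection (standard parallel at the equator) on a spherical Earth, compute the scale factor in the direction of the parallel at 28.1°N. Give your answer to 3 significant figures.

1.13

In the plate carrée (x = Rλ, y = Rφ), meridians are true-scale (h = 1) and parallels are stretched by k = sec φ.
k = 1/cos 28.1° = 1/0.8821 = 1.134.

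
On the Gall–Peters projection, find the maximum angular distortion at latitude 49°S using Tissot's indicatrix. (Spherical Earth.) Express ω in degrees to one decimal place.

8.6°

Gall–Peters is a cylindrical equal-area projection with standard parallels at ±45°. Cylindrical equal-area (φ₀ = 45°): h = cos φ / cos 45° along meridians, k = cos 45° / cos φ along parallels; h·k = 1.
At 49°: h = 0.9278, k = 1.078; principal scales a = 1.078, b = 0.9278.
sin(ω/2) = (a − b)/(a + b) = 0.1500/2.006 = 0.07479, so ω = 2 arcsin(0.07479) ≈ 8.6°.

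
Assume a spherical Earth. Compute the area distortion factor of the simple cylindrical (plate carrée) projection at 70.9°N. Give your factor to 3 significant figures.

In the plate carrée (x = Rλ, y = Rφ), meridians are true-scale (h = 1) and parallels are stretched by k = sec φ.
Areal scale = h·k = 1 × sec φ; at 70.9°, h = 1.000, k = 3.056, so h·k = 3.056.

3.06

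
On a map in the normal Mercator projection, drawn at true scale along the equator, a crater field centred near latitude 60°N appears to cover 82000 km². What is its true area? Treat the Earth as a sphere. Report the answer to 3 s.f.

20500 km²

The Mercator projection is conformal; its linear scale factor is the same in every direction and equals sec φ = 1/cos φ.
Areal scale = k² = sec²φ = 1/cos²(60°) = 1/0.5000² = 4.000.
True area = apparent / (areal scale) = 82000 / 4.000 ≈ 20500 km².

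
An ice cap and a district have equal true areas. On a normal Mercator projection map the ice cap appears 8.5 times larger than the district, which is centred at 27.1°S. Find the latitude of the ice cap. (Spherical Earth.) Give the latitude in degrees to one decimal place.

72.2°

For equal true areas on Mercator, apparent areas scale as sec²φ, so the ratio is cos²φ₂ / cos²φ₁.
cos²φ₂ / cos²φ₁ = 8.5  ⇒  cos φ₁ = cos 27.1° / √8.5 = 0.8902/2.915 = 0.3053.
φ₁ = arccos(0.3053) ≈ 72.2°.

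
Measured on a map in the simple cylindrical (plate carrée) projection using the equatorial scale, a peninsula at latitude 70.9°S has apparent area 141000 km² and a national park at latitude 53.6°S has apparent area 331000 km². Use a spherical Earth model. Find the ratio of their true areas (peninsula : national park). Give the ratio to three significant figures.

On the plate carrée, areal scale = h·k = 1 × sec φ, so true area = apparent × cos φ.
True area of peninsula: 141000 × cos(70.9°) = 141000 × 0.3272 = 46140 km².
True area of national park: 331000 × cos(53.6°) = 331000 × 0.5934 = 196400 km².
Ratio = 46140 / 196400 ≈ 0.235.

0.235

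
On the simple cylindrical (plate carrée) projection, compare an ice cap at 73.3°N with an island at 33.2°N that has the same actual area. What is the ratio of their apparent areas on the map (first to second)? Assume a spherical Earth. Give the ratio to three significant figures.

Plate carrée maps x = Rλ, y = Rφ. The meridian scale is h = 1 and the parallel scale is k = 1/cos φ = sec φ.
Areal scale at 73.3°: h·k = 1.000 × 3.480 = 3.480.
Areal scale at 33.2°: h·k = 1.000 × 1.195 = 1.195.
Ratio = 3.480/1.195 ≈ 2.91.

2.91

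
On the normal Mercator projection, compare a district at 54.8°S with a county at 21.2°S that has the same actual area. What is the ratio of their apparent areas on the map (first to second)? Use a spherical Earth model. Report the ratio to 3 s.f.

2.62

On Mercator, area is exaggerated by sec²φ = 1/cos²φ.
At 54.8°: sec²(54.8°) = 1/0.5764² = 3.010.
At 21.2°: sec²(21.2°) = 1/0.9323² = 1.150.
Ratio = 3.010/1.150 = cos²(21.2°)/cos²(54.8°) ≈ 2.62.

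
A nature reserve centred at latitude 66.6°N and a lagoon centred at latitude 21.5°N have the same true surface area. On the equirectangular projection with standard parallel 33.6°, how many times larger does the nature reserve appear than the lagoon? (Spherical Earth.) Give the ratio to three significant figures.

2.34

With standard parallel φ₀ = 33.6°, the equirectangular projection gives x = Rλ cos φ₀, y = Rφ, so h = 1 and k = cos 33.6° / cos φ.
Areal scale at 66.6°: h·k = 1.000 × 2.097 = 2.097.
Areal scale at 21.5°: h·k = 1.000 × 0.8952 = 0.8952.
Ratio = 2.097/0.8952 ≈ 2.34.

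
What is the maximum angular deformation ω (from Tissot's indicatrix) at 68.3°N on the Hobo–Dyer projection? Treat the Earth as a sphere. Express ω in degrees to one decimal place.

80.0°

The Hobo–Dyer projection is cylindrical equal-area with φ₀ = 37.5°. Cylindrical equal-area (φ₀ = 37.5°): h = cos φ / cos 37.5° along meridians, k = cos 37.5° / cos φ along parallels; h·k = 1.
At 68.3°: h = 0.4661, k = 2.146; principal scales a = 2.146, b = 0.4661.
sin(ω/2) = (a − b)/(a + b) = 1.680/2.612 = 0.6431, so ω = 2 arcsin(0.6431) ≈ 80.0°.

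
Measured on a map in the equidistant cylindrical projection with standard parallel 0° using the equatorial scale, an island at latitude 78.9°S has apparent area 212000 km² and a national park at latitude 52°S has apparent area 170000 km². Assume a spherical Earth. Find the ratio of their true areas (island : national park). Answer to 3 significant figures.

0.390

On the plate carrée, areal scale = h·k = 1 × sec φ, so true area = apparent × cos φ.
True area of island: 212000 × cos(78.9°) = 212000 × 0.1925 = 40810 km².
True area of national park: 170000 × cos(52°) = 170000 × 0.6157 = 104700 km².
Ratio = 40810 / 104700 ≈ 0.390.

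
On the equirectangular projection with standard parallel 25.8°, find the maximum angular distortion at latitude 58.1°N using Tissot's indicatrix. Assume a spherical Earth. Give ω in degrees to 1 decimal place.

The equidistant cylindrical projection with φ₀ = 25.8° has h = 1 (meridians true) and k = cos φ₀ / cos φ along parallels.
At 58.1°: h = 1.000, k = 1.704; principal scales a = 1.704, b = 1.000.
sin(ω/2) = (a − b)/(a + b) = 0.7037/2.704 = 0.2603, so ω = 2 arcsin(0.2603) ≈ 30.2°.

30.2°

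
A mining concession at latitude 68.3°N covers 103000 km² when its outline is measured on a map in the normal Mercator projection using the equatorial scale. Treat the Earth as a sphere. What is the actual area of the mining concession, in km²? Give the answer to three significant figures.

The Mercator projection is conformal; its linear scale factor is the same in every direction and equals sec φ = 1/cos φ.
Areal scale = k² = sec²φ = 1/cos²(68.3°) = 1/0.3697² = 7.315.
True area = apparent / (areal scale) = 103000 / 7.315 ≈ 14100 km².

14100 km²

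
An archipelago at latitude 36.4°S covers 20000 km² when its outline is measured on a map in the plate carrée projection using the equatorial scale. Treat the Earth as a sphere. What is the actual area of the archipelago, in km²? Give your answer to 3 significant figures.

16100 km²

In the plate carrée (x = Rλ, y = Rφ), meridians are true-scale (h = 1) and parallels are stretched by k = sec φ.
Areal scale = h·k = 1 × sec φ; at 36.4°, h = 1.000, k = 1.242, so h·k = 1.242.
True area = apparent / (areal scale) = 20000 / 1.242 ≈ 16100 km².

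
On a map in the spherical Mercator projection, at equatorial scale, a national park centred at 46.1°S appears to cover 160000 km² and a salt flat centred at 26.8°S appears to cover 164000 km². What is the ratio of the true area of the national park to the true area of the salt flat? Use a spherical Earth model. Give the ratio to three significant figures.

0.589

Since Mercator area scale is 1/cos²φ, the true area equals the apparent area multiplied by cos²φ.
True area of national park: 160000 × cos²(46.1°) = 160000 × 0.4808 = 76930 km².
True area of salt flat: 164000 × cos²(26.8°) = 164000 × 0.7967 = 130700 km².
Ratio = 76930 / 130700 ≈ 0.589.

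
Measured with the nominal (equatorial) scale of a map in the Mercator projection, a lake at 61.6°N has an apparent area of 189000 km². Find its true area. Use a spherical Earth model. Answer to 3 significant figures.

For Mercator, h = k = sec φ (a conformal cylindrical projection has a single point scale, 1/cos φ).
Areal scale = k² = sec²φ = 1/cos²(61.6°) = 1/0.4756² = 4.421.
True area = apparent / (areal scale) = 189000 / 4.421 ≈ 42800 km².

42800 km²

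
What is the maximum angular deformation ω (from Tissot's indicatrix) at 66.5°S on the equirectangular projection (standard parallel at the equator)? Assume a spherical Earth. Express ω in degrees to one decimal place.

50.9°

Plate carrée maps x = Rλ, y = Rφ. The meridian scale is h = 1 and the parallel scale is k = 1/cos φ = sec φ.
At 66.5°: h = 1.000, k = 2.508; principal scales a = 2.508, b = 1.000.
sin(ω/2) = (a − b)/(a + b) = 1.508/3.508 = 0.4298, so ω = 2 arcsin(0.4298) ≈ 50.9°.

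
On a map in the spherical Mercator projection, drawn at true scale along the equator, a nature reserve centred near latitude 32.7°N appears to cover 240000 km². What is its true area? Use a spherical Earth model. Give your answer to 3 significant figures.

170000 km²

Mercator is conformal, so the point scale is isotropic: h = k = sec φ = 1/cos φ.
Areal scale = k² = sec²φ = 1/cos²(32.7°) = 1/0.8415² = 1.412.
True area = apparent / (areal scale) = 240000 / 1.412 ≈ 170000 km².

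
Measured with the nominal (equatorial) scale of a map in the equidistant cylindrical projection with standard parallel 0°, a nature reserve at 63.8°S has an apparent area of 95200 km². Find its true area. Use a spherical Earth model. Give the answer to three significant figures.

Plate carrée maps x = Rλ, y = Rφ. The meridian scale is h = 1 and the parallel scale is k = 1/cos φ = sec φ.
Areal scale = h·k = 1 × sec φ; at 63.8°, h = 1.000, k = 2.265, so h·k = 2.265.
True area = apparent / (areal scale) = 95200 / 2.265 ≈ 42000 km².

42000 km²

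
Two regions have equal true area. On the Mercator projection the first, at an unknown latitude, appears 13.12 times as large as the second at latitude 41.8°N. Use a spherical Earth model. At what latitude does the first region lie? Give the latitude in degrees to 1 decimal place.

For equal true areas on Mercator, apparent areas scale as sec²φ, so the ratio is cos²φ₂ / cos²φ₁.
cos²φ₂ / cos²φ₁ = 13.12  ⇒  cos φ₁ = cos 41.8° / √13.12 = 0.7455/3.622 = 0.2058.
φ₁ = arccos(0.2058) ≈ 78.1°.

78.1°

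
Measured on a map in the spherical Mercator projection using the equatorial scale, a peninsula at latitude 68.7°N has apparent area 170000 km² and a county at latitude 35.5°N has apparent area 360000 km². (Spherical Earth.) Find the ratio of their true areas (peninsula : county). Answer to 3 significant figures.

Since Mercator area scale is 1/cos²φ, the true area equals the apparent area multiplied by cos²φ.
True area of peninsula: 170000 × cos²(68.7°) = 170000 × 0.1320 = 22430 km².
True area of county: 360000 × cos²(35.5°) = 360000 × 0.6628 = 238600 km².
Ratio = 22430 / 238600 ≈ 0.0940.

0.0940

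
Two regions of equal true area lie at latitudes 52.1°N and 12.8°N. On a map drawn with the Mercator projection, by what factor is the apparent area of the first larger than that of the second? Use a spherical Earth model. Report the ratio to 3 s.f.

Mercator is conformal with k = sec φ, so areal scale = k² = sec²φ.
At 52.1°: sec²(52.1°) = 1/0.6143² = 2.650.
At 12.8°: sec²(12.8°) = 1/0.9751² = 1.052.
Ratio = 2.650/1.052 = cos²(12.8°)/cos²(52.1°) ≈ 2.52.

2.52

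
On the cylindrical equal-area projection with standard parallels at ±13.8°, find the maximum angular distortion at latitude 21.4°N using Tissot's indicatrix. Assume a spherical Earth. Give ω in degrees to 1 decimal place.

4.8°

For cylindrical equal-area with standard parallel φ₀, h = cos φ / cos φ₀ and k = cos φ₀ / cos φ, so h·k = 1.
At 21.4°: h = 0.9587, k = 1.043; principal scales a = 1.043, b = 0.9587.
sin(ω/2) = (a − b)/(a + b) = 0.08432/2.002 = 0.04212, so ω = 2 arcsin(0.04212) ≈ 4.8°.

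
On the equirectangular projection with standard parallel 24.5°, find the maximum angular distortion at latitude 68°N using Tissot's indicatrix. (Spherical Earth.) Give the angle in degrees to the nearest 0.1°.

In the equirectangular projection with standard parallel φ₀ = 24.5° (x = Rλ cos φ₀, y = Rφ), meridians are true-scale (h = 1) and the parallel scale is k = cos φ₀ / cos φ.
At 68°: h = 1.000, k = 2.429; principal scales a = 2.429, b = 1.000.
sin(ω/2) = (a − b)/(a + b) = 1.429/3.429 = 0.4168, so ω = 2 arcsin(0.4168) ≈ 49.3°.

49.3°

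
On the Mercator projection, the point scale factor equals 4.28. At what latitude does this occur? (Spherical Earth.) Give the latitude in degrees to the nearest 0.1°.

Mercator scale is k = sec φ = 1/cos φ.
1/cos φ = 4.28  ⇒  cos φ = 0.2336  ⇒  φ = arccos(0.2336) ≈ 76.5°.

76.5°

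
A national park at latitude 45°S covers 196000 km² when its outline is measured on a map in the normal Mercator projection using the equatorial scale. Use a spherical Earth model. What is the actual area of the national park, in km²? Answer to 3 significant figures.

Mercator is conformal, so the point scale is isotropic: h = k = sec φ = 1/cos φ.
Areal scale = k² = sec²φ = 1/cos²(45°) = 1/0.7071² = 2.000.
True area = apparent / (areal scale) = 196000 / 2.000 ≈ 98000 km².

98000 km²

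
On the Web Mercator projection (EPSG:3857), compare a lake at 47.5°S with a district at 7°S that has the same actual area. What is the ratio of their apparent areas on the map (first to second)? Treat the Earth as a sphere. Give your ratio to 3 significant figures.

2.16

On Mercator, area is exaggerated by sec²φ = 1/cos²φ.
At 47.5°: sec²(47.5°) = 1/0.6756² = 2.191.
At 7°: sec²(7°) = 1/0.9925² = 1.015.
Ratio = 2.191/1.015 = cos²(7°)/cos²(47.5°) ≈ 2.16.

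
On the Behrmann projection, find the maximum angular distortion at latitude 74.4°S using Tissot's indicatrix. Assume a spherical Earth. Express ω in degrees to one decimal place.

The Behrmann projection is cylindrical equal-area with φ₀ = 30°. Cylindrical equal-area (φ₀ = 30°): h = cos φ / cos 30° along meridians, k = cos 30° / cos φ along parallels; h·k = 1.
At 74.4°: h = 0.3105, k = 3.220; principal scales a = 3.220, b = 0.3105.
sin(ω/2) = (a − b)/(a + b) = 2.910/3.531 = 0.8241, so ω = 2 arcsin(0.8241) ≈ 111.0°.

111.0°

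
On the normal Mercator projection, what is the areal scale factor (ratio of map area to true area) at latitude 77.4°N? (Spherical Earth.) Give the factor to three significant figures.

21.0

The Mercator projection is conformal; its linear scale factor is the same in every direction and equals sec φ = 1/cos φ.
Areal scale = k² = sec²φ = 1/cos²(77.4°) = 1/0.2181² = 21.01.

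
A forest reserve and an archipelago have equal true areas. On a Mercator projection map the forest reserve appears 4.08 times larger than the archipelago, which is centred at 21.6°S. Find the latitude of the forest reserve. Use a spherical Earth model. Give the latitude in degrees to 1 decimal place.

Mercator areal scale is sec²φ, so apparent-area ratio = sec²φ₁ / sec²φ₂ = cos²φ₂ / cos²φ₁.
cos²φ₂ / cos²φ₁ = 4.08  ⇒  cos φ₁ = cos 21.6° / √4.08 = 0.9298/2.020 = 0.4603.
φ₁ = arccos(0.4603) ≈ 62.6°.

62.6°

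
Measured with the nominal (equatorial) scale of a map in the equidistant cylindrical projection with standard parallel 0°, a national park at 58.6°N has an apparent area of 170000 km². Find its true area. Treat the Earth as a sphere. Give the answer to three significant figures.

88600 km²

For the equirectangular projection with φ₀ = 0 (plate carrée), h = 1 along meridians and k = sec φ along parallels.
Areal scale = h·k = 1 × sec φ; at 58.6°, h = 1.000, k = 1.919, so h·k = 1.919.
True area = apparent / (areal scale) = 170000 / 1.919 ≈ 88600 km².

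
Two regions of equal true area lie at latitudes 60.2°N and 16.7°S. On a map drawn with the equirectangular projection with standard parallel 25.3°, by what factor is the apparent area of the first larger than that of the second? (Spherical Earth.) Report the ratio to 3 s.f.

1.93

The equidistant cylindrical projection with φ₀ = 25.3° has h = 1 (meridians true) and k = cos φ₀ / cos φ along parallels.
Areal scale at 60.2°: h·k = 1.000 × 1.819 = 1.819.
Areal scale at 16.7°: h·k = 1.000 × 0.9439 = 0.9439.
Ratio = 1.819/0.9439 ≈ 1.93.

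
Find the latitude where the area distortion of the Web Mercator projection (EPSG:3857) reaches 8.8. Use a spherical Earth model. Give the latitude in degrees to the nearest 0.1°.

Mercator areal scale is sec²φ.
sec²φ = 8.8  ⇒  cos²φ = 0.1136  ⇒  cos φ = 0.3371.
φ = arccos(0.3371) ≈ 70.3°.

70.3°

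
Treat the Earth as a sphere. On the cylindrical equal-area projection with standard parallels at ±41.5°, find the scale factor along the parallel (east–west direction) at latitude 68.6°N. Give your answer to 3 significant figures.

Cylindrical equal-area (φ₀ = 41.5°): h = cos φ / cos 41.5° along meridians, k = cos 41.5° / cos φ along parallels; h·k = 1.
k = cos 41.5° / cos 68.6° = 0.7490/0.3649 = 2.053.

2.05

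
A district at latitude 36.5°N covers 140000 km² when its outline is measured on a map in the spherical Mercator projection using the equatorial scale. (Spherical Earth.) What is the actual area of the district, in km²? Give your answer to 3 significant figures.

For Mercator, h = k = sec φ (a conformal cylindrical projection has a single point scale, 1/cos φ).
Areal scale = k² = sec²φ = 1/cos²(36.5°) = 1/0.8039² = 1.548.
True area = apparent / (areal scale) = 140000 / 1.548 ≈ 90500 km².

90500 km²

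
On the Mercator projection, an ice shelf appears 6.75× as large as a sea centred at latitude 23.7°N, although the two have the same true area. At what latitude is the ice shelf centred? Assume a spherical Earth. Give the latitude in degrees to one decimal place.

69.4°

For equal true areas on Mercator, apparent areas scale as sec²φ, so the ratio is cos²φ₂ / cos²φ₁.
cos²φ₂ / cos²φ₁ = 6.75  ⇒  cos φ₁ = cos 23.7° / √6.75 = 0.9157/2.598 = 0.3524.
φ₁ = arccos(0.3524) ≈ 69.4°.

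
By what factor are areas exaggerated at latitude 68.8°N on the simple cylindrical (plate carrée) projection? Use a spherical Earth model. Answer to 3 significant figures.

2.77

Plate carrée maps x = Rλ, y = Rφ. The meridian scale is h = 1 and the parallel scale is k = 1/cos φ = sec φ.
Areal scale = h·k = 1 × sec φ; at 68.8°, h = 1.000, k = 2.765, so h·k = 2.765.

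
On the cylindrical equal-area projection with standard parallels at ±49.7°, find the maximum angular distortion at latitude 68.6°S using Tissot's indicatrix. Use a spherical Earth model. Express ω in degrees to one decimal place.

62.3°

Cylindrical equal-area (φ₀ = 49.7°): h = cos φ / cos 49.7° along meridians, k = cos 49.7° / cos φ along parallels; h·k = 1.
At 68.6°: h = 0.5641, k = 1.773; principal scales a = 1.773, b = 0.5641.
sin(ω/2) = (a − b)/(a + b) = 1.208/2.337 = 0.5172, so ω = 2 arcsin(0.5172) ≈ 62.3°.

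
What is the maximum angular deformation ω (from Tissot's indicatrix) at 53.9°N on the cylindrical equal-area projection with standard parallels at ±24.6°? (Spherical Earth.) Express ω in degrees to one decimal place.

A cylindrical equal-area projection with standard parallel φ₀ has meridian scale h = cos φ / cos φ₀ and parallel scale k = cos φ₀ / cos φ (so areas are preserved, h·k = 1).
At 53.9°: h = 0.6480, k = 1.543; principal scales a = 1.543, b = 0.6480.
sin(ω/2) = (a − b)/(a + b) = 0.8952/2.191 = 0.4085, so ω = 2 arcsin(0.4085) ≈ 48.2°.

48.2°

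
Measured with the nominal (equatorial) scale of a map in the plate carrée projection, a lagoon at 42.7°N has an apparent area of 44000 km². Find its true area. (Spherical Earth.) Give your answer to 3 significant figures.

For the equirectangular projection with φ₀ = 0 (plate carrée), h = 1 along meridians and k = sec φ along parallels.
Areal scale = h·k = 1 × sec φ; at 42.7°, h = 1.000, k = 1.361, so h·k = 1.361.
True area = apparent / (areal scale) = 44000 / 1.361 ≈ 32300 km².

32300 km²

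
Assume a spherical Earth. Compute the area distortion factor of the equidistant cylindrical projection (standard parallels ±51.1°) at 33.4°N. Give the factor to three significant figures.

The equidistant cylindrical projection with φ₀ = 51.1° has h = 1 (meridians true) and k = cos φ₀ / cos φ along parallels.
Areal scale = h·k = 1 × cos φ₀ / cos φ; at 33.4°, h = 1.000, k = 0.7522, so h·k = 0.7522.

0.752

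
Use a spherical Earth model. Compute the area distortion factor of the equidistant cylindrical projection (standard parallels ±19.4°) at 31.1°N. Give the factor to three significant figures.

1.10

The equidistant cylindrical projection with φ₀ = 19.4° has h = 1 (meridians true) and k = cos φ₀ / cos φ along parallels.
Areal scale = h·k = 1 × cos φ₀ / cos φ; at 31.1°, h = 1.000, k = 1.102, so h·k = 1.102.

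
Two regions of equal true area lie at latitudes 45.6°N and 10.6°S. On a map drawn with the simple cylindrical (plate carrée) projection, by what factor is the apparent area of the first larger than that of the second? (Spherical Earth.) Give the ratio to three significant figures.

For the equirectangular projection with φ₀ = 0 (plate carrée), h = 1 along meridians and k = sec φ along parallels.
Areal scale at 45.6°: h·k = 1.000 × 1.429 = 1.429.
Areal scale at 10.6°: h·k = 1.000 × 1.017 = 1.017.
Ratio = 1.429/1.017 ≈ 1.40.

1.40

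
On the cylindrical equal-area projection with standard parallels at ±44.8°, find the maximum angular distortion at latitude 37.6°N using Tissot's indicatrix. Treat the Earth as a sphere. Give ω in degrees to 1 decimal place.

12.6°

A cylindrical equal-area projection with standard parallel φ₀ has meridian scale h = cos φ / cos φ₀ and parallel scale k = cos φ₀ / cos φ (so areas are preserved, h·k = 1).
At 37.6°: h = 1.117, k = 0.8956; principal scales a = 1.117, b = 0.8956.
sin(ω/2) = (a − b)/(a + b) = 0.2210/2.012 = 0.1098, so ω = 2 arcsin(0.1098) ≈ 12.6°.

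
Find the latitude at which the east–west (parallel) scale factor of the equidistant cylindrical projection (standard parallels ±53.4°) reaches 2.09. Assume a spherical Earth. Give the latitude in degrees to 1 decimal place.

In the equirectangular projection with standard parallel φ₀ = 53.4° (x = Rλ cos φ₀, y = Rφ), meridians are true-scale (h = 1) and the parallel scale is k = cos φ₀ / cos φ.
k = cos φ₀ / cos φ = 2.09  ⇒  cos φ = cos 53.4° / 2.09 = 0.2853.
φ = arccos(0.2853) ≈ 73.4°.

73.4°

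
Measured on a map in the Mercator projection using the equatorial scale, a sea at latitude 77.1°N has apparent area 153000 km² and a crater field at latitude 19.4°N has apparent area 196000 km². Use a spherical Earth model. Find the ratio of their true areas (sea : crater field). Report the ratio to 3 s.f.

0.0437

Mercator's areal exaggeration is sec²φ; hence true area = (apparent area) · cos²φ.
True area of sea: 153000 × cos²(77.1°) = 153000 × 0.04984 = 7626 km².
True area of crater field: 196000 × cos²(19.4°) = 196000 × 0.8897 = 174400 km².
Ratio = 7626 / 174400 ≈ 0.0437.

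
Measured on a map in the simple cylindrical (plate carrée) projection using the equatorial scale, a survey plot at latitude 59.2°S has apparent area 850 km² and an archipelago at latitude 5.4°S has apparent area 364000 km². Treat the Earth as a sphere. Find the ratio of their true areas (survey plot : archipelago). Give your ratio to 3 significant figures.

On the plate carrée, areal scale = h·k = 1 × sec φ, so true area = apparent × cos φ.
True area of survey plot: 850 × cos(59.2°) = 850 × 0.5120 = 435.2 km².
True area of archipelago: 364000 × cos(5.4°) = 364000 × 0.9956 = 362400 km².
Ratio = 435.2 / 362400 ≈ 0.00120.

0.00120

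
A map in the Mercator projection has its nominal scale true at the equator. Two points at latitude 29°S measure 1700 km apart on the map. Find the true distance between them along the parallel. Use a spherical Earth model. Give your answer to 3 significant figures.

Mercator is conformal, so the point scale is isotropic: h = k = sec φ = 1/cos φ.
Along the parallel at 29°, map distances are exaggerated by k = sec 29° = 1.143.
True distance = 1700 / 1.143 = 1700 × cos 29° ≈ 1490 km.

1490 km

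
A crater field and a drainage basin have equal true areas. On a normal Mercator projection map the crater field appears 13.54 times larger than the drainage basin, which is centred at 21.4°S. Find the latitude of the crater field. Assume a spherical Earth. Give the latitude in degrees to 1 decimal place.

On Mercator, (apparent₁)/(apparent₂) = sec²φ₁ / sec²φ₂ when true areas are equal.
cos²φ₂ / cos²φ₁ = 13.54  ⇒  cos φ₁ = cos 21.4° / √13.54 = 0.9311/3.680 = 0.2530.
φ₁ = arccos(0.2530) ≈ 75.3°.

75.3°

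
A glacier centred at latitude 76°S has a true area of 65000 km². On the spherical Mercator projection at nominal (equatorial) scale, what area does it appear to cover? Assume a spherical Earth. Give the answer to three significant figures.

For Mercator, h = k = sec φ (a conformal cylindrical projection has a single point scale, 1/cos φ).
Areal scale = k² = sec²φ = 1/cos²(76°) = 1/0.2419² = 17.09.
Apparent area = 65000 × 17.09 ≈ 1110000 km².

1110000 km²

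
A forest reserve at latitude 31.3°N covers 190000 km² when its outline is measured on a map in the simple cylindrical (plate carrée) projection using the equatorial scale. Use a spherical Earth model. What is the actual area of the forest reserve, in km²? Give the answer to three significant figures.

162000 km²

Plate carrée maps x = Rλ, y = Rφ. The meridian scale is h = 1 and the parallel scale is k = 1/cos φ = sec φ.
Areal scale = h·k = 1 × sec φ; at 31.3°, h = 1.000, k = 1.170, so h·k = 1.170.
True area = apparent / (areal scale) = 190000 / 1.170 ≈ 162000 km².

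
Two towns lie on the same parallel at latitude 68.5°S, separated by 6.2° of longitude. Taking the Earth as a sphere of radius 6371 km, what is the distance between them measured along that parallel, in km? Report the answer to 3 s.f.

253 km

Arc length along a parallel = R cos φ · Δλ (with Δλ in radians).
= 6371 × cos 68.5° × (6.2° × π/180) = 6371 × 0.3665 × 0.1082 ≈ 253 km.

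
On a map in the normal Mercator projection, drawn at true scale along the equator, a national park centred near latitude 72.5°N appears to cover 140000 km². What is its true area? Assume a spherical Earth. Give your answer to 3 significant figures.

12700 km²

The Mercator projection is conformal; its linear scale factor is the same in every direction and equals sec φ = 1/cos φ.
Areal scale = k² = sec²φ = 1/cos²(72.5°) = 1/0.3007² = 11.06.
True area = apparent / (areal scale) = 140000 / 11.06 ≈ 12700 km².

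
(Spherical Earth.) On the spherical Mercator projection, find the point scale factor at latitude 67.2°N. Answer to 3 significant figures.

2.58

Mercator is conformal, so the point scale is isotropic: h = k = sec φ = 1/cos φ.
k = 1/cos 67.2° = 1/0.3875 = 2.581.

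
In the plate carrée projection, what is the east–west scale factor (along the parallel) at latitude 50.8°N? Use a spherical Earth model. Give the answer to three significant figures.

1.58

In the plate carrée (x = Rλ, y = Rφ), meridians are true-scale (h = 1) and parallels are stretched by k = sec φ.
k = 1/cos 50.8° = 1/0.6320 = 1.582.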